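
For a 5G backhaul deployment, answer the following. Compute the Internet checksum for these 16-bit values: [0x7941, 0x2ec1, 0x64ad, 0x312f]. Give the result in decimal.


Given words: [0x7941, 0x2ec1, 0x64ad, 0x312f]
Step 1: Sum all words
Raw sum = 31041 + 11969 + 25773 + 12591 = 81374
Step 2: Fold carry: (15838 + 1) = 15839
One's complement = ~15839 & 0xFFFF = 49696

49696


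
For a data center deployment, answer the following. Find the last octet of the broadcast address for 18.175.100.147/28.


Given: IP = 18.175.100.147, prefix = /28
Host bits = 32 - 28 = 4
Network last octet = 147 AND mask = 144
Host part size = 2^4 - 1 = 15
Broadcast last octet = 144 OR 15 = 159

159


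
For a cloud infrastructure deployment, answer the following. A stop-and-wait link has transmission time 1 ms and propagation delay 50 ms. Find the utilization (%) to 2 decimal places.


Given: Ttrans = 1 ms, Tprop = 50 ms
RTT = 2 * Tprop = 2 * 50 = 100 ms
U = Ttrans / (Ttrans + RTT)
U = 1 / (1 + 100)
U = 1 / 101 = 0.009901
U% = 0.99%

0.99


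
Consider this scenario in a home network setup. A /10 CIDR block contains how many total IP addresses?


Given: CIDR prefix /10
Host bits = 32 - 10 = 22
Total addresses = 2^22 = 4194304

4194304


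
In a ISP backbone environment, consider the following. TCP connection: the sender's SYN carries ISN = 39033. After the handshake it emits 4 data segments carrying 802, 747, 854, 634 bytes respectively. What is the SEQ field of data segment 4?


The SYN occupies sequence number ISN = 39033, so the first data byte is ISN + 1 = 39034.
SEQ of data segment i = (ISN + 1) + sum of payload sizes of segments 1..i-1.
Segment 1: SEQ = 39034, payload = 802 bytes
Segment 2: SEQ = 39836, payload = 747 bytes
Segment 3: SEQ = 40583, payload = 854 bytes
Segment 4: SEQ = 41437, payload = 634 bytes
SEQ of segment 4 = 39034 + 802 + 747 + 854 = 41437

41437


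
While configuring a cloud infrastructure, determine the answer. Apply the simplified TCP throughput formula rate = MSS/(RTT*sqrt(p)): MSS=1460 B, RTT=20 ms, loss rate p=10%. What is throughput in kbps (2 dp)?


Given: MSS = 1460 bytes, RTT = 20 ms, loss = 10%
RTT in seconds = 20 / 1000 = 0.02
Loss rate = 10% = 0.1
sqrt(loss) = sqrt(0.1) = 0.316227766017
Throughput (bytes/s) = 1460 / (0.02 * 0.316227766017) = 230846.2692
Throughput (kbps) = 230846.2692 * 8 / 1000 = 1846.770154 -> 1846.77 kbps (2 dp)

1846.77


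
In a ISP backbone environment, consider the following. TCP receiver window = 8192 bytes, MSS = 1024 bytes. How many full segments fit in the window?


Given: RWND = 8192 bytes, MSS = 1024 bytes
Full segments = floor(RWND / MSS)
Full segments = floor(8192 / 1024)
Full segments = floor(8.0) = 8

8


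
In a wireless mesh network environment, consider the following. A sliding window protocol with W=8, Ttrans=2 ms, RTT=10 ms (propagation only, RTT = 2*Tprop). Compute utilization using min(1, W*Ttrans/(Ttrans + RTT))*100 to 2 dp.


Given: W = 8, Ttrans = 2 ms, RTT = 10 ms (= 2 * Tprop, Tprop = 5 ms)
Cycle time = Ttrans + RTT = 2 + 10 = 12 ms (first packet sent until its ACK returns)
W * Ttrans = 8 * 2 = 16 ms of sending per cycle
W * Ttrans / (Ttrans + RTT) = 16 / 12 = 1.333333
U = min(1, 1.333333) = 1.000000
U% = 100.00%

100.00


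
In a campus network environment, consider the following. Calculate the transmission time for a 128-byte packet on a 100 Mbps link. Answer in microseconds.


Given: packet = 128 bytes, bandwidth = 100 Mbps
Packet in bits = 128 * 8 = 1024 bits
Bandwidth = 100 * 10^6 = 100000000 bps
Time = 1024 / 100000000 seconds
Time in us = 1024 * 10^6 / 100000000 = 10.24

10.24


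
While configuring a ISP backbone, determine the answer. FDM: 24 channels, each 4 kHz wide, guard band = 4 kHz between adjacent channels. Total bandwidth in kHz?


Given: 24 channels, 4 kHz each, guard = 4 kHz
Channel bandwidth = 24 * 4 = 96 kHz
Guard bands = 23 gaps * 4 kHz = 92 kHz
Total = 96 + 92 = 188 kHz

188


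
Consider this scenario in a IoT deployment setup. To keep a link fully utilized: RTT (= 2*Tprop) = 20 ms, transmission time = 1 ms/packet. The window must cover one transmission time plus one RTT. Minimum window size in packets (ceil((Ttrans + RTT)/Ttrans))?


Given: Ttrans = 1 ms, RTT = 20 ms (= 2 * Tprop, Tprop = 10 ms)
Time until first ACK returns = Ttrans + RTT = 1 + 20 = 21 ms
Need W * Ttrans >= Ttrans + RTT  ->  W >= (Ttrans + RTT) / Ttrans
(Ttrans + RTT) / Ttrans = 21 / 1 = 21
W_min = ceil(21) = 21

21


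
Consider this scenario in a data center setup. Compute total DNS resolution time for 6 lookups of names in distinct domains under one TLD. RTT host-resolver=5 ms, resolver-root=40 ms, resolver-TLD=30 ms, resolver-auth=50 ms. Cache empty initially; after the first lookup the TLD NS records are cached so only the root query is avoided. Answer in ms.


Lookup 1 (cold cache): local + root + TLD + auth = 5 + 40 + 30 + 50 = 125 ms
Lookups 2..6 (TLD NS cached -> skip root; new domain -> still ask TLD and auth): local + TLD + auth = 5 + 30 + 50 = 85 ms each
Remaining 5 lookups: 5 * 85 = 425 ms
Total = 125 + 425 = 550 ms

550


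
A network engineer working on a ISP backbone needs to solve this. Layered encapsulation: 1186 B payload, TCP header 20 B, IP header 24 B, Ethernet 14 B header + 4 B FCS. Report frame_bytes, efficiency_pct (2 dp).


TCP segment = 1186 + 20 = 1206 B
IP packet = 1206 + 24 = 1230 B
Ethernet frame = 1230 + 14 + 4 = 1248 B
Efficiency = app / frame = 1186 / 1248 = 0.950321 = 95.0321% -> 95.03% (2 dp)

1248, 95.03


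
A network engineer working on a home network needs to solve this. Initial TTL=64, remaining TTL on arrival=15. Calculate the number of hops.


Given: initial TTL = 64, received TTL = 15
Hops = initial TTL - received TTL
Hops = 64 - 15 = 49

49


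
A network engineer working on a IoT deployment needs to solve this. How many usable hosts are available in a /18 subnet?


Given: subnet mask /18
Host bits = 32 - 18 = 14
Total addresses = 2^14 = 16384
Usable hosts = 16384 - 2 (network + broadcast) = 16382

16382


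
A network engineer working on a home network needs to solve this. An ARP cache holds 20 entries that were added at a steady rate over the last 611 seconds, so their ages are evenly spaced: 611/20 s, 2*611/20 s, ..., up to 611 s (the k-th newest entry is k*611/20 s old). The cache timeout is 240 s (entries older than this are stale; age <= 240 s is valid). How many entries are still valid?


Ages are k * 611/20 s for k = 1..20 (spacing = 30.5500 s).
Entry k is valid iff k * 611/20 <= 240 iff k <= 20 * 240 / 611 = 7.8560
n_valid = floor(7.8560) = 7
(n_stale = 20 - 7 = 13)

7


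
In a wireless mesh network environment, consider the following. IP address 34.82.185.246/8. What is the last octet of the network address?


Given: IP = 34.82.185.246, prefix = /8
Subnet mask = 255.0.0.0
Last octet of IP: 246
Last octet of mask: 0
Network last octet = 246 AND 0 = 0

0


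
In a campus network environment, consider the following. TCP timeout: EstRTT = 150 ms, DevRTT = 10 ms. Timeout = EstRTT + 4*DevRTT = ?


Given: EstRTT = 150 ms, DevRTT = 10 ms
Timeout = EstRTT + 4 * DevRTT
4 * DevRTT = 4 * 10 = 40
Timeout = 150 + 40 = 190 ms

190


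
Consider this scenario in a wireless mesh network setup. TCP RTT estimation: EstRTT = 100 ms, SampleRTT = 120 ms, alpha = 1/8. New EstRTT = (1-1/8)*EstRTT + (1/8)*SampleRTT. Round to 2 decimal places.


Given: EstRTT = 100 ms, SampleRTT = 120 ms, alpha = 1/8
New EstRTT = (1 - alpha) * EstRTT + alpha * SampleRTT
(7/8) * 100 = 87.5
(1/8) * 120 = 15
New EstRTT = 87.5 + 15 = 102.5 ms -> 102.50 ms (2 dp)

102.50


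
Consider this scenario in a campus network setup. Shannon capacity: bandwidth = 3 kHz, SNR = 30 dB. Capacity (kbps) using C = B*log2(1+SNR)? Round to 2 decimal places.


Given: B = 3 kHz, SNR = 30 dB
SNR linear = 10^(30/10) = 1000
1 + SNR = 1001
log2(1001) = 9.9672262588
C = 3 * 1000 * 9.9672262588 = 29901.6788 bps
C = 29.901679 kbps -> 29.90 kbps (2 dp)

29.90


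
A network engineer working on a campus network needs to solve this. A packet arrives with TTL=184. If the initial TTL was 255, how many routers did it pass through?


Given: initial TTL = 255, received TTL = 184
Hops = initial TTL - received TTL
Hops = 255 - 184 = 71

71


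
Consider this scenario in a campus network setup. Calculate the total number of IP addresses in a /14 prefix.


Given: CIDR prefix /14
Host bits = 32 - 14 = 18
Total addresses = 2^18 = 262144

262144


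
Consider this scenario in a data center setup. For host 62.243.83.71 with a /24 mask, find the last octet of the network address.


Given: IP = 62.243.83.71, prefix = /24
Subnet mask = 255.255.255.0
Last octet of IP: 71
Last octet of mask: 0
Network last octet = 71 AND 0 = 0

0


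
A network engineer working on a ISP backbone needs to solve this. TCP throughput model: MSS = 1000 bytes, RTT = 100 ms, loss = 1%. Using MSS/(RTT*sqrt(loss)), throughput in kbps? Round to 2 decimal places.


Given: MSS = 1000 bytes, RTT = 100 ms, loss = 1%
RTT in seconds = 100 / 1000 = 0.1
Loss rate = 1% = 0.01
sqrt(loss) = sqrt(0.01) = 0.1
Throughput (bytes/s) = 1000 / (0.1 * 0.1) = 100000.0000
Throughput (kbps) = 100000.0000 * 8 / 1000 = 800.000000 -> 800.00 kbps (2 dp)

800.00


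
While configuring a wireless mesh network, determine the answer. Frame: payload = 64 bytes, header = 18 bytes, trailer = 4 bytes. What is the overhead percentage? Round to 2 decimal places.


Given: payload = 64 B, header = 18 B, trailer = 4 B
Overhead bytes = header + trailer = 18 + 4 = 22
Total frame = payload + overhead = 64 + 22 = 86
Overhead % = 22 / 86 * 100 = 25.5814% -> 25.58% (2 dp)

25.58


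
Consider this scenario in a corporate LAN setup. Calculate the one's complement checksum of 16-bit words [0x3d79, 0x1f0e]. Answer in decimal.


Given words: [0x3d79, 0x1f0e]
Step 1: Sum all words
Raw sum = 15737 + 7950 = 23687
One's complement = ~23687 & 0xFFFF = 41848

41848


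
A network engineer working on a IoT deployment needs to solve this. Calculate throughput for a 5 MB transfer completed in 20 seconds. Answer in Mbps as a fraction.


Given: file = 5 MB, time = 20 s
File in Mb = 5 * 8 = 40 Mb
Throughput = 40 / 20 Mbps
Throughput = 2 Mbps

2


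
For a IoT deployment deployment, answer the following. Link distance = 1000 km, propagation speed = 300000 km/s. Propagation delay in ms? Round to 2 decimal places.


Given: distance = 1000 km, speed = 300000 km/s
Delay = distance / speed = 1000 / 300000 seconds
Delay in ms = 1000 * 1000 / 300000
Delay = 3.3333 ms
Rounded to 2 dp = 3.33 ms

3.33


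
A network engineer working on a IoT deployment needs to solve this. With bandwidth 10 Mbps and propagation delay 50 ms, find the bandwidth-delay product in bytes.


Given: bandwidth = 10 Mbps, delay = 50 ms
BDP in bits = 10 * 10^6 * 50 / 1000
BDP in bits = 500000
BDP in bytes = 500000 / 8 = 62500

62500


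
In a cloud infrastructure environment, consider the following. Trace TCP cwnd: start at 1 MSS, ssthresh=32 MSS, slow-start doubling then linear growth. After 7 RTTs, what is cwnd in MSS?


RTT 0: cwnd = 1 MSS (initial)
RTT 1: cwnd = 2 MSS (slow start, doubled)
RTT 2: cwnd = 4 MSS (slow start, doubled)
RTT 3: cwnd = 8 MSS (slow start, doubled)
RTT 4: cwnd = 16 MSS (slow start, doubled)
RTT 5: cwnd = 32 MSS (slow start, doubled)
RTT 6: cwnd = 33 MSS (congestion avoidance, +1)
RTT 7: cwnd = 34 MSS (congestion avoidance, +1)

34


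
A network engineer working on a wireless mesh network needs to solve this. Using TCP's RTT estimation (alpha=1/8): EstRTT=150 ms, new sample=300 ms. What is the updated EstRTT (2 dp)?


Given: EstRTT = 150 ms, SampleRTT = 300 ms, alpha = 1/8
New EstRTT = (1 - alpha) * EstRTT + alpha * SampleRTT
(7/8) * 150 = 131.25
(1/8) * 300 = 37.5
New EstRTT = 131.25 + 37.5 = 168.75 ms -> 168.75 ms (2 dp)

168.75


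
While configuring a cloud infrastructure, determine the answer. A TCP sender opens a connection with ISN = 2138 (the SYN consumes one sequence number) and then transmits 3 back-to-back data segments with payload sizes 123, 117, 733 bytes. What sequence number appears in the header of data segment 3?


The SYN occupies sequence number ISN = 2138, so the first data byte is ISN + 1 = 2139.
SEQ of data segment i = (ISN + 1) + sum of payload sizes of segments 1..i-1.
Segment 1: SEQ = 2139, payload = 123 bytes
Segment 2: SEQ = 2262, payload = 117 bytes
Segment 3: SEQ = 2379, payload = 733 bytes
SEQ of segment 3 = 2139 + 123 + 117 = 2379

2379


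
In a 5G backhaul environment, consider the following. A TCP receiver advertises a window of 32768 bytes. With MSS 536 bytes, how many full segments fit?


Given: RWND = 32768 bytes, MSS = 536 bytes
Full segments = floor(RWND / MSS)
Full segments = floor(32768 / 536)
Full segments = floor(61.1343) = 61

61


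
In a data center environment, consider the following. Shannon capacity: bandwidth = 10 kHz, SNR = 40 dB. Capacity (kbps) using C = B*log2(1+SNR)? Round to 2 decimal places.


Given: B = 10 kHz, SNR = 40 dB
SNR linear = 10^(40/10) = 10000
1 + SNR = 10001
log2(10001) = 13.2878566418
C = 10 * 1000 * 13.2878566418 = 132878.5664 bps
C = 132.878566 kbps -> 132.88 kbps (2 dp)

132.88


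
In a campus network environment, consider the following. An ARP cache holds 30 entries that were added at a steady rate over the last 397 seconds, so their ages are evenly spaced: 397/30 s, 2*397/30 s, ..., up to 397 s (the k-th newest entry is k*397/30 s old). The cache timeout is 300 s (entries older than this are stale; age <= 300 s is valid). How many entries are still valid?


Ages are k * 397/30 s for k = 1..30 (spacing = 13.2333 s).
Entry k is valid iff k * 397/30 <= 300 iff k <= 30 * 300 / 397 = 22.6700
n_valid = floor(22.6700) = 22
(n_stale = 30 - 22 = 8)

22


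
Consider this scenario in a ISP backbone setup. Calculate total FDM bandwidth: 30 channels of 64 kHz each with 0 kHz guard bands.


Given: 30 channels, 64 kHz each, guard = 0 kHz
Channel bandwidth = 30 * 64 = 1920 kHz
Guard bands = 29 gaps * 0 kHz = 0 kHz
Total = 1920 + 0 = 1920 kHz

1920


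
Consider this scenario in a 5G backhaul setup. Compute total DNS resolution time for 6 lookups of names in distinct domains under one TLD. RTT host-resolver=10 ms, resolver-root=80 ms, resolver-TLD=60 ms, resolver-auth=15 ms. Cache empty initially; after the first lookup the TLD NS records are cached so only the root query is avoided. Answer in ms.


Lookup 1 (cold cache): local + root + TLD + auth = 10 + 80 + 60 + 15 = 165 ms
Lookups 2..6 (TLD NS cached -> skip root; new domain -> still ask TLD and auth): local + TLD + auth = 10 + 60 + 15 = 85 ms each
Remaining 5 lookups: 5 * 85 = 425 ms
Total = 165 + 425 = 590 ms

590


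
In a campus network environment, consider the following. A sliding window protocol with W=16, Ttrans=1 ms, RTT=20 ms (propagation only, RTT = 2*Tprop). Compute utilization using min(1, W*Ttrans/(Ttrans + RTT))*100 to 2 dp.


Given: W = 16, Ttrans = 1 ms, RTT = 20 ms (= 2 * Tprop, Tprop = 10 ms)
Cycle time = Ttrans + RTT = 1 + 20 = 21 ms (first packet sent until its ACK returns)
W * Ttrans = 16 * 1 = 16 ms of sending per cycle
W * Ttrans / (Ttrans + RTT) = 16 / 21 = 0.761905
U = min(1, 0.761905) = 0.761905
U% = 76.19%

76.19


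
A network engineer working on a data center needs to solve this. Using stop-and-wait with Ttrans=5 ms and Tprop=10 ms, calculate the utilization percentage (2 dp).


Given: Ttrans = 5 ms, Tprop = 10 ms
RTT = 2 * Tprop = 2 * 10 = 20 ms
U = Ttrans / (Ttrans + RTT)
U = 5 / (5 + 20)
U = 5 / 25 = 0.2
U% = 20.00%

20.00


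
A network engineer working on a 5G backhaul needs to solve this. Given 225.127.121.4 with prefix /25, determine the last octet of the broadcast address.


Given: IP = 225.127.121.4, prefix = /25
Host bits = 32 - 25 = 7
Network last octet = 4 AND mask = 0
Host part size = 2^7 - 1 = 127
Broadcast last octet = 0 OR 127 = 127

127


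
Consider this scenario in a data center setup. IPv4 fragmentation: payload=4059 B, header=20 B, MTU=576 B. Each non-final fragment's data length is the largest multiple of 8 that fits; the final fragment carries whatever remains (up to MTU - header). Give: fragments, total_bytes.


Max data per non-final fragment = floor((MTU - header)/8)*8 = floor((576 - 20)/8)*8 = floor(556/8)*8 = 552 B
Final fragment needs no 8-byte alignment: it can carry up to MTU - header = 556 B
Non-final fragments needed = ceil((payload - 556) / 552) = ceil(3503/552) = ceil(6.3460) = 7
Number of fragments = 7 + 1 = 8
Fragment sizes (data): 7 * 552 B + 195 B (last, 195 <= 556 OK)
Total bytes sent = payload + n_frags * header = 4059 + 8*20 = 4059 + 160 = 4219 B

8, 4219


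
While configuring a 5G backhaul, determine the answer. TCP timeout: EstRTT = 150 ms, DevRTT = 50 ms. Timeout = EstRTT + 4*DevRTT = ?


Given: EstRTT = 150 ms, DevRTT = 50 ms
Timeout = EstRTT + 4 * DevRTT
4 * DevRTT = 4 * 50 = 200
Timeout = 150 + 200 = 350 ms

350


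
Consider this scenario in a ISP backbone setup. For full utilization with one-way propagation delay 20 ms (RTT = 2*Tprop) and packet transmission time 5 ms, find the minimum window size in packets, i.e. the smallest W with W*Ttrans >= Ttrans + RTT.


Given: Ttrans = 5 ms, RTT = 40 ms (= 2 * Tprop, Tprop = 20 ms)
Time until first ACK returns = Ttrans + RTT = 5 + 40 = 45 ms
Need W * Ttrans >= Ttrans + RTT  ->  W >= (Ttrans + RTT) / Ttrans
(Ttrans + RTT) / Ttrans = 45 / 5 = 9
W_min = ceil(9) = 9

9


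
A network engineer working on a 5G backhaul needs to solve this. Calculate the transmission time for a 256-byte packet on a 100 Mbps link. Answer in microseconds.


Given: packet = 256 bytes, bandwidth = 100 Mbps
Packet in bits = 256 * 8 = 2048 bits
Bandwidth = 100 * 10^6 = 100000000 bps
Time = 2048 / 100000000 seconds
Time in us = 2048 * 10^6 / 100000000 = 20.48

20.48


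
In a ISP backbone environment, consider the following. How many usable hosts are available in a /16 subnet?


Given: subnet mask /16
Host bits = 32 - 16 = 16
Total addresses = 2^16 = 65536
Usable hosts = 65536 - 2 (network + broadcast) = 65534

65534


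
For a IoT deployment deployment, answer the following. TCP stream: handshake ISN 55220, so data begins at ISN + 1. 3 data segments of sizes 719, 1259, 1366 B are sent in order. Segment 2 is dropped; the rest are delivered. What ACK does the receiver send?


SYN uses sequence number 55220; first data byte = ISN + 1 = 55221.
Segment 1: SEQ = 55221, len = 719 B, covers [55221, 55939]
Segment 2: SEQ = 55940, len = 1259 B, covers [55940, 57198] [LOST]
Segment 3: SEQ = 57199, len = 1366 B, covers [57199, 58564]
In-order data received: bytes [55221, 55939] (segments 1..1).
Segment 2 missing -> gap begins at byte 55940; later segments buffered out of order.
Cumulative ACK = next expected in-order byte = 55221 + 719 = 55940

55940


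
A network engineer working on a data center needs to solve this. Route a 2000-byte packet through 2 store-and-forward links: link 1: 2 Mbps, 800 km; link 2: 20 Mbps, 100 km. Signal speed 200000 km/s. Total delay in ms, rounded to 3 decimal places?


Packet = 2000 bytes = 16000 bits. Store-and-forward: sum (t_trans + t_prop) per link.
Link 1: t_trans = 16000/(2*10^6) s = 8.0000 ms; t_prop = 800/200000 s = 4.0000 ms; subtotal = 12.0000 ms
Link 2: t_trans = 16000/(20*10^6) s = 0.8000 ms; t_prop = 100/200000 s = 0.5000 ms; subtotal = 1.3000 ms
End-to-end = 12.0000 + 1.3000 = 13.3000 ms -> 13.300 ms (3 dp)

13.300


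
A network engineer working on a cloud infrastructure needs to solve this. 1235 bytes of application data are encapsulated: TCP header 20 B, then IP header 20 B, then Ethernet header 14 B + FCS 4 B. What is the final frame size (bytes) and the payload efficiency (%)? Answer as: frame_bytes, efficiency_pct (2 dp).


TCP segment = 1235 + 20 = 1255 B
IP packet = 1255 + 20 = 1275 B
Ethernet frame = 1275 + 14 + 4 = 1293 B
Efficiency = app / frame = 1235 / 1293 = 0.955143 = 95.5143% -> 95.51% (2 dp)

1293, 95.51


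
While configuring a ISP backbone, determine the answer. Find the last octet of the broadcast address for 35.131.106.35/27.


Given: IP = 35.131.106.35, prefix = /27
Host bits = 32 - 27 = 5
Network last octet = 35 AND mask = 32
Host part size = 2^5 - 1 = 31
Broadcast last octet = 32 OR 31 = 63

63


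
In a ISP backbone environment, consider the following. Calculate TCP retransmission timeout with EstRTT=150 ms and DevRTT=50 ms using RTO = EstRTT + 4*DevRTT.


Given: EstRTT = 150 ms, DevRTT = 50 ms
Timeout = EstRTT + 4 * DevRTT
4 * DevRTT = 4 * 50 = 200
Timeout = 150 + 200 = 350 ms

350


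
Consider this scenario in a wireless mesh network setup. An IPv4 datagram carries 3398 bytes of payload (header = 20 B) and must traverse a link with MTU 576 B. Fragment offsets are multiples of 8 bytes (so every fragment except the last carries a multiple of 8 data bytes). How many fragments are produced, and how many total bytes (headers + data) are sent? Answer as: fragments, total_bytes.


Max data per non-final fragment = floor((MTU - header)/8)*8 = floor((576 - 20)/8)*8 = floor(556/8)*8 = 552 B
Final fragment needs no 8-byte alignment: it can carry up to MTU - header = 556 B
Non-final fragments needed = ceil((payload - 556) / 552) = ceil(2842/552) = ceil(5.1486) = 6
Number of fragments = 6 + 1 = 7
Fragment sizes (data): 6 * 552 B + 86 B (last, 86 <= 556 OK)
Total bytes sent = payload + n_frags * header = 3398 + 7*20 = 3398 + 140 = 3538 B

7, 3538


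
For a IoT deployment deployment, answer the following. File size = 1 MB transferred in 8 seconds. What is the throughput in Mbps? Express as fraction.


Given: file = 1 MB, time = 8 s
File in Mb = 1 * 8 = 8 Mb
Throughput = 8 / 8 Mbps
Throughput = 1 Mbps

1


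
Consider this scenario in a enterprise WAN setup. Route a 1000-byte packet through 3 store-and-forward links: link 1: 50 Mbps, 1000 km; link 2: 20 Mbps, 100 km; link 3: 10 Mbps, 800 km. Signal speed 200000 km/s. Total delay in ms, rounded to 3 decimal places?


Packet = 1000 bytes = 8000 bits. Store-and-forward: sum (t_trans + t_prop) per link.
Link 1: t_trans = 8000/(50*10^6) s = 0.1600 ms; t_prop = 1000/200000 s = 5.0000 ms; subtotal = 5.1600 ms
Link 2: t_trans = 8000/(20*10^6) s = 0.4000 ms; t_prop = 100/200000 s = 0.5000 ms; subtotal = 0.9000 ms
Link 3: t_trans = 8000/(10*10^6) s = 0.8000 ms; t_prop = 800/200000 s = 4.0000 ms; subtotal = 4.8000 ms
End-to-end = 5.1600 + 0.9000 + 4.8000 = 10.8600 ms -> 10.860 ms (3 dp)

10.860


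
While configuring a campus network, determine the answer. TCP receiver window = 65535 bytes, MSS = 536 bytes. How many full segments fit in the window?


Given: RWND = 65535 bytes, MSS = 536 bytes
Full segments = floor(RWND / MSS)
Full segments = floor(65535 / 536)
Full segments = floor(122.2668) = 122

122


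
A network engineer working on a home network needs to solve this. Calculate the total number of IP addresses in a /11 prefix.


Given: CIDR prefix /11
Host bits = 32 - 11 = 21
Total addresses = 2^21 = 2097152

2097152


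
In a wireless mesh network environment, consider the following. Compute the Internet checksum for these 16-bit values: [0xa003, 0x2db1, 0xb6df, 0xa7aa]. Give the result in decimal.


Given words: [0xa003, 0x2db1, 0xb6df, 0xa7aa]
Step 1: Sum all words
Raw sum = 40963 + 11697 + 46815 + 42922 = 142397
Step 2: Fold carry: (11325 + 2) = 11327
One's complement = ~11327 & 0xFFFF = 54208

54208


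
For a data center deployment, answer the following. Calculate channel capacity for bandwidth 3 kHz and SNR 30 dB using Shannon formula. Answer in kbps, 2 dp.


Given: B = 3 kHz, SNR = 30 dB
SNR linear = 10^(30/10) = 1000
1 + SNR = 1001
log2(1001) = 9.9672262588
C = 3 * 1000 * 9.9672262588 = 29901.6788 bps
C = 29.901679 kbps -> 29.90 kbps (2 dp)

29.90


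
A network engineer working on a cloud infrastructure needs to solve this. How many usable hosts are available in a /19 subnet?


Given: subnet mask /19
Host bits = 32 - 19 = 13
Total addresses = 2^13 = 8192
Usable hosts = 8192 - 2 (network + broadcast) = 8190

8190


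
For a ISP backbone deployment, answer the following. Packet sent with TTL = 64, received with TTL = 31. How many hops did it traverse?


Given: initial TTL = 64, received TTL = 31
Hops = initial TTL - received TTL
Hops = 64 - 31 = 33

33


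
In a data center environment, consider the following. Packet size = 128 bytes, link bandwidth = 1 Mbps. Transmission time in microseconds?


Given: packet = 128 bytes, bandwidth = 1 Mbps
Packet in bits = 128 * 8 = 1024 bits
Bandwidth = 1 * 10^6 = 1000000 bps
Time = 1024 / 1000000 seconds
Time in us = 1024 * 10^6 / 1000000 = 1024

1024


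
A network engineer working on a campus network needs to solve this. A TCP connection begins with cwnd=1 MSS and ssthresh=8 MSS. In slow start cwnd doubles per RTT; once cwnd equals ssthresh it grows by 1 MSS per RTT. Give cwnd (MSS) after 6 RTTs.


RTT 0: cwnd = 1 MSS (initial)
RTT 1: cwnd = 2 MSS (slow start, doubled)
RTT 2: cwnd = 4 MSS (slow start, doubled)
RTT 3: cwnd = 8 MSS (slow start, doubled)
RTT 4: cwnd = 9 MSS (congestion avoidance, +1)
RTT 5: cwnd = 10 MSS (congestion avoidance, +1)
RTT 6: cwnd = 11 MSS (congestion avoidance, +1)

11


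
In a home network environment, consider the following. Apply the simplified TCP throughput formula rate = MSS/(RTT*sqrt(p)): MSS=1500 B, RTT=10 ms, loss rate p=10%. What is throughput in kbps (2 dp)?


Given: MSS = 1500 bytes, RTT = 10 ms, loss = 10%
RTT in seconds = 10 / 1000 = 0.01
Loss rate = 10% = 0.1
sqrt(loss) = sqrt(0.1) = 0.316227766017
Throughput (bytes/s) = 1500 / (0.01 * 0.316227766017) = 474341.6490
Throughput (kbps) = 474341.6490 * 8 / 1000 = 3794.733192 -> 3794.73 kbps (2 dp)

3794.73


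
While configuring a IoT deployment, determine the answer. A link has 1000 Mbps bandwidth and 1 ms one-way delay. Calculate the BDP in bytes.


Given: bandwidth = 1000 Mbps, delay = 1 ms
BDP in bits = 1000 * 10^6 * 1 / 1000
BDP in bits = 1000000
BDP in bytes = 1000000 / 8 = 125000

125000


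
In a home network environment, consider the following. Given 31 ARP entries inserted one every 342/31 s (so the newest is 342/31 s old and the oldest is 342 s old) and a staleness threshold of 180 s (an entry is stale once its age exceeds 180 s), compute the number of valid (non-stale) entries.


Ages are k * 342/31 s for k = 1..31 (spacing = 11.0323 s).
Entry k is valid iff k * 342/31 <= 180 iff k <= 31 * 180 / 342 = 16.3158
n_valid = floor(16.3158) = 16
(n_stale = 31 - 16 = 15)

16


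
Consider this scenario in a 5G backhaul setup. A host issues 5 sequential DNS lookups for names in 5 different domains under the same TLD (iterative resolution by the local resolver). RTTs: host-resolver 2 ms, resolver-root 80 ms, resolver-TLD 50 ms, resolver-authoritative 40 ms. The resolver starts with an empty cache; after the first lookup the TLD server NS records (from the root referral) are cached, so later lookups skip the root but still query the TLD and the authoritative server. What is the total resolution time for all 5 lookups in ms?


Lookup 1 (cold cache): local + root + TLD + auth = 2 + 80 + 50 + 40 = 172 ms
Lookups 2..5 (TLD NS cached -> skip root; new domain -> still ask TLD and auth): local + TLD + auth = 2 + 50 + 40 = 92 ms each
Remaining 4 lookups: 4 * 92 = 368 ms
Total = 172 + 368 = 540 ms

540


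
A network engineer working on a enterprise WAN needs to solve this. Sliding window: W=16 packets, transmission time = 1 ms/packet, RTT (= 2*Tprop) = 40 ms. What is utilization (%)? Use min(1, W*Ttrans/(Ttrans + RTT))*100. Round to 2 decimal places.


Given: W = 16, Ttrans = 1 ms, RTT = 40 ms (= 2 * Tprop, Tprop = 20 ms)
Cycle time = Ttrans + RTT = 1 + 40 = 41 ms (first packet sent until its ACK returns)
W * Ttrans = 16 * 1 = 16 ms of sending per cycle
W * Ttrans / (Ttrans + RTT) = 16 / 41 = 0.390244
U = min(1, 0.390244) = 0.390244
U% = 39.02%

39.02


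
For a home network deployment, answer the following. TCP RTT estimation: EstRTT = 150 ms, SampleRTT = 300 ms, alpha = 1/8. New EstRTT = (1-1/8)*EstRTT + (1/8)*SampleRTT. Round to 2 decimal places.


Given: EstRTT = 150 ms, SampleRTT = 300 ms, alpha = 1/8
New EstRTT = (1 - alpha) * EstRTT + alpha * SampleRTT
(7/8) * 150 = 131.25
(1/8) * 300 = 37.5
New EstRTT = 131.25 + 37.5 = 168.75 ms -> 168.75 ms (2 dp)

168.75


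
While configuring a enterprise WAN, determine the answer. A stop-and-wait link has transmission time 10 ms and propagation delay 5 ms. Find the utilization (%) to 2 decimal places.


Given: Ttrans = 10 ms, Tprop = 5 ms
RTT = 2 * Tprop = 2 * 5 = 10 ms
U = Ttrans / (Ttrans + RTT)
U = 10 / (10 + 10)
U = 10 / 20 = 0.5
U% = 50.00%

50.00


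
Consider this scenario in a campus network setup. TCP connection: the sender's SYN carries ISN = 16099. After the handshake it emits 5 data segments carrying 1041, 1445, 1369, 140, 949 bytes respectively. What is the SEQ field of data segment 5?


The SYN occupies sequence number ISN = 16099, so the first data byte is ISN + 1 = 16100.
SEQ of data segment i = (ISN + 1) + sum of payload sizes of segments 1..i-1.
Segment 1: SEQ = 16100, payload = 1041 bytes
Segment 2: SEQ = 17141, payload = 1445 bytes
Segment 3: SEQ = 18586, payload = 1369 bytes
Segment 4: SEQ = 19955, payload = 140 bytes
Segment 5: SEQ = 20095, payload = 949 bytes
SEQ of segment 5 = 16100 + 1041 + 1445 + 1369 + 140 = 20095

20095


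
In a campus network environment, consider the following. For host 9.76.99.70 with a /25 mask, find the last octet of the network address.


Given: IP = 9.76.99.70, prefix = /25
Subnet mask = 255.255.255.128
Last octet of IP: 70
Last octet of mask: 128
Network last octet = 70 AND 128 = 0

0


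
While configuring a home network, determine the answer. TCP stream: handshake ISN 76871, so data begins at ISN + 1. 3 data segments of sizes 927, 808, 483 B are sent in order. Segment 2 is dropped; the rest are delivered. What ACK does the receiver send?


SYN uses sequence number 76871; first data byte = ISN + 1 = 76872.
Segment 1: SEQ = 76872, len = 927 B, covers [76872, 77798]
Segment 2: SEQ = 77799, len = 808 B, covers [77799, 78606] [LOST]
Segment 3: SEQ = 78607, len = 483 B, covers [78607, 79089]
In-order data received: bytes [76872, 77798] (segments 1..1).
Segment 2 missing -> gap begins at byte 77799; later segments buffered out of order.
Cumulative ACK = next expected in-order byte = 76872 + 927 = 77799

77799


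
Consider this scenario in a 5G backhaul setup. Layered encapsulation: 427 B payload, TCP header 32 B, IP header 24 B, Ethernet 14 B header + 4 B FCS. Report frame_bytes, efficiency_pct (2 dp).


TCP segment = 427 + 32 = 459 B
IP packet = 459 + 24 = 483 B
Ethernet frame = 483 + 14 + 4 = 501 B
Efficiency = app / frame = 427 / 501 = 0.852295 = 85.2295% -> 85.23% (2 dp)

501, 85.23


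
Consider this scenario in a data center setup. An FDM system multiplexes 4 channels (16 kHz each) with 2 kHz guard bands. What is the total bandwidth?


Given: 4 channels, 16 kHz each, guard = 2 kHz
Channel bandwidth = 4 * 16 = 64 kHz
Guard bands = 3 gaps * 2 kHz = 6 kHz
Total = 64 + 6 = 70 kHz

70


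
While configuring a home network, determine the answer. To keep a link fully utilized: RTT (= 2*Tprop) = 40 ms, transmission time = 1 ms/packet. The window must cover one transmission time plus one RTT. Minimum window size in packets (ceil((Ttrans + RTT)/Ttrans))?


Given: Ttrans = 1 ms, RTT = 40 ms (= 2 * Tprop, Tprop = 20 ms)
Time until first ACK returns = Ttrans + RTT = 1 + 40 = 41 ms
Need W * Ttrans >= Ttrans + RTT  ->  W >= (Ttrans + RTT) / Ttrans
(Ttrans + RTT) / Ttrans = 41 / 1 = 41
W_min = ceil(41) = 41

41


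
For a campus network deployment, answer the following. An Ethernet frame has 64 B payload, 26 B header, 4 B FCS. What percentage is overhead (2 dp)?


Given: payload = 64 B, header = 26 B, trailer = 4 B
Overhead bytes = header + trailer = 26 + 4 = 30
Total frame = payload + overhead = 64 + 30 = 94
Overhead % = 30 / 94 * 100 = 31.9149% -> 31.91% (2 dp)

31.91


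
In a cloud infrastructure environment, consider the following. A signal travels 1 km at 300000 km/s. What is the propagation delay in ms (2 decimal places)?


Given: distance = 1 km, speed = 300000 km/s
Delay = distance / speed = 1 / 300000 seconds
Delay in ms = 1 * 1000 / 300000
Delay = 0.0033 ms
Rounded to 2 dp = 0.00 ms

0.00


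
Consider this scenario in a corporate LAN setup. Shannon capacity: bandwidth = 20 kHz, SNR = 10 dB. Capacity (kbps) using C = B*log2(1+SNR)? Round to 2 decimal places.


Given: B = 20 kHz, SNR = 10 dB
SNR linear = 10^(10/10) = 10
1 + SNR = 11
log2(11) = 3.4594316186
C = 20 * 1000 * 3.4594316186 = 69188.6324 bps
C = 69.188632 kbps -> 69.19 kbps (2 dp)

69.19


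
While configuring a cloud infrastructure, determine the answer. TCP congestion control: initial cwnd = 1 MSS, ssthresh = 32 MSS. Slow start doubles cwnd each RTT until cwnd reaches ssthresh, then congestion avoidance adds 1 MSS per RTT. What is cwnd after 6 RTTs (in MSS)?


RTT 0: cwnd = 1 MSS (initial)
RTT 1: cwnd = 2 MSS (slow start, doubled)
RTT 2: cwnd = 4 MSS (slow start, doubled)
RTT 3: cwnd = 8 MSS (slow start, doubled)
RTT 4: cwnd = 16 MSS (slow start, doubled)
RTT 5: cwnd = 32 MSS (slow start, doubled)
RTT 6: cwnd = 33 MSS (congestion avoidance, +1)

33


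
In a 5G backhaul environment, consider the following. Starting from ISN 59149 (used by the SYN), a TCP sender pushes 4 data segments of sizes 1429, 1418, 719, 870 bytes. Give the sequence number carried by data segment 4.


The SYN occupies sequence number ISN = 59149, so the first data byte is ISN + 1 = 59150.
SEQ of data segment i = (ISN + 1) + sum of payload sizes of segments 1..i-1.
Segment 1: SEQ = 59150, payload = 1429 bytes
Segment 2: SEQ = 60579, payload = 1418 bytes
Segment 3: SEQ = 61997, payload = 719 bytes
Segment 4: SEQ = 62716, payload = 870 bytes
SEQ of segment 4 = 59150 + 1429 + 1418 + 719 = 62716

62716


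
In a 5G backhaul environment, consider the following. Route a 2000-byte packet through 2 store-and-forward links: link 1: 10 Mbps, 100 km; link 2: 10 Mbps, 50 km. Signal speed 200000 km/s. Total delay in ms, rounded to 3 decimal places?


Packet = 2000 bytes = 16000 bits. Store-and-forward: sum (t_trans + t_prop) per link.
Link 1: t_trans = 16000/(10*10^6) s = 1.6000 ms; t_prop = 100/200000 s = 0.5000 ms; subtotal = 2.1000 ms
Link 2: t_trans = 16000/(10*10^6) s = 1.6000 ms; t_prop = 50/200000 s = 0.2500 ms; subtotal = 1.8500 ms
End-to-end = 2.1000 + 1.8500 = 3.9500 ms -> 3.950 ms (3 dp)

3.950


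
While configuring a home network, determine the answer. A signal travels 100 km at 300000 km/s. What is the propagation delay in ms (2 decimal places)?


Given: distance = 100 km, speed = 300000 km/s
Delay = distance / speed = 100 / 300000 seconds
Delay in ms = 100 * 1000 / 300000
Delay = 0.3333 ms
Rounded to 2 dp = 0.33 ms

0.33


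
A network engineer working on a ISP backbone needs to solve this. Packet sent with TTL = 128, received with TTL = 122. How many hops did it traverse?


Given: initial TTL = 128, received TTL = 122
Hops = initial TTL - received TTL
Hops = 128 - 122 = 6

6


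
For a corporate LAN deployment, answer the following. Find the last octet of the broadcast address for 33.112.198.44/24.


Given: IP = 33.112.198.44, prefix = /24
Host bits = 32 - 24 = 8
Network last octet = 44 AND mask = 0
Host part size = 2^8 - 1 = 255
Broadcast last octet = 0 OR 255 = 255

255


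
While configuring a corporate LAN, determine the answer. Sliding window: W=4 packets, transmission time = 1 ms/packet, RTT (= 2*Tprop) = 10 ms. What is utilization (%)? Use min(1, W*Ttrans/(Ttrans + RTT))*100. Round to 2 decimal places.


Given: W = 4, Ttrans = 1 ms, RTT = 10 ms (= 2 * Tprop, Tprop = 5 ms)
Cycle time = Ttrans + RTT = 1 + 10 = 11 ms (first packet sent until its ACK returns)
W * Ttrans = 4 * 1 = 4 ms of sending per cycle
W * Ttrans / (Ttrans + RTT) = 4 / 11 = 0.363636
U = min(1, 0.363636) = 0.363636
U% = 36.36%

36.36


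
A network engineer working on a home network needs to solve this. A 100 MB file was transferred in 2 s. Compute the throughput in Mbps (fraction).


Given: file = 100 MB, time = 2 s
File in Mb = 100 * 8 = 800 Mb
Throughput = 800 / 2 Mbps
Throughput = 400 Mbps

400


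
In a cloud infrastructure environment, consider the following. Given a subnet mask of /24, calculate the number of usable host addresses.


Given: subnet mask /24
Host bits = 32 - 24 = 8
Total addresses = 2^8 = 256
Usable hosts = 256 - 2 (network + broadcast) = 254

254


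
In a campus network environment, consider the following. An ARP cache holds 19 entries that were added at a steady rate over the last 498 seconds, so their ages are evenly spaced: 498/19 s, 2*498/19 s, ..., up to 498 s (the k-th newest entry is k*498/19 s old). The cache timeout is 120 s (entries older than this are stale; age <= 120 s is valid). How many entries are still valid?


Ages are k * 498/19 s for k = 1..19 (spacing = 26.2105 s).
Entry k is valid iff k * 498/19 <= 120 iff k <= 19 * 120 / 498 = 4.5783
n_valid = floor(4.5783) = 4
(n_stale = 19 - 4 = 15)

4


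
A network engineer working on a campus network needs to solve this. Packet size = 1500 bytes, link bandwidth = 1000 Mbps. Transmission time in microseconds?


Given: packet = 1500 bytes, bandwidth = 1000 Mbps
Packet in bits = 1500 * 8 = 12000 bits
Bandwidth = 1000 * 10^6 = 1000000000 bps
Time = 12000 / 1000000000 seconds
Time in us = 12000 * 10^6 / 1000000000 = 12

12


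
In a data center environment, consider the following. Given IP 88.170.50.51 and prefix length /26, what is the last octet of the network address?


Given: IP = 88.170.50.51, prefix = /26
Subnet mask = 255.255.255.192
Last octet of IP: 51
Last octet of mask: 192
Network last octet = 51 AND 192 = 0

0


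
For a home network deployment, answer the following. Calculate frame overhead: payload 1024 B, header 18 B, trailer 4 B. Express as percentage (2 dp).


Given: payload = 1024 B, header = 18 B, trailer = 4 B
Overhead bytes = header + trailer = 18 + 4 = 22
Total frame = payload + overhead = 1024 + 22 = 1046
Overhead % = 22 / 1046 * 100 = 2.1033% -> 2.10% (2 dp)

2.10


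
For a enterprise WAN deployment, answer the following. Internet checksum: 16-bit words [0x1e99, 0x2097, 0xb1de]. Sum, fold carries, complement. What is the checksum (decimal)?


Given words: [0x1e99, 0x2097, 0xb1de]
Step 1: Sum all words
Raw sum = 7833 + 8343 + 45534 = 61710
One's complement = ~61710 & 0xFFFF = 3825

3825


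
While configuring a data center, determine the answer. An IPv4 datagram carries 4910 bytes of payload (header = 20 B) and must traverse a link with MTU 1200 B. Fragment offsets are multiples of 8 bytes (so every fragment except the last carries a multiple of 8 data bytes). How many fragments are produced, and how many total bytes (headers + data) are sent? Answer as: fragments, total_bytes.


Max data per non-final fragment = floor((MTU - header)/8)*8 = floor((1200 - 20)/8)*8 = floor(1180/8)*8 = 1176 B
Final fragment needs no 8-byte alignment: it can carry up to MTU - header = 1180 B
Non-final fragments needed = ceil((payload - 1180) / 1176) = ceil(3730/1176) = ceil(3.1718) = 4
Number of fragments = 4 + 1 = 5
Fragment sizes (data): 4 * 1176 B + 206 B (last, 206 <= 1180 OK)
Total bytes sent = payload + n_frags * header = 4910 + 5*20 = 4910 + 100 = 5010 B

5, 5010


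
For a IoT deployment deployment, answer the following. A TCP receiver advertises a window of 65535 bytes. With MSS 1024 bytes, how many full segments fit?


Given: RWND = 65535 bytes, MSS = 1024 bytes
Full segments = floor(RWND / MSS)
Full segments = floor(65535 / 1024)
Full segments = floor(63.999) = 63

63


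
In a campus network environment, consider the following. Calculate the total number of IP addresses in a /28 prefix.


Given: CIDR prefix /28
Host bits = 32 - 28 = 4
Total addresses = 2^4 = 16

16


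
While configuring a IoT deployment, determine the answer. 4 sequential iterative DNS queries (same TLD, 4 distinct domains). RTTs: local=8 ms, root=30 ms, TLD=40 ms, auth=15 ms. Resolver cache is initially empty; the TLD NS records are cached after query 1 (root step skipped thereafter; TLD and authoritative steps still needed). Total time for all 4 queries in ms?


Lookup 1 (cold cache): local + root + TLD + auth = 8 + 30 + 40 + 15 = 93 ms
Lookups 2..4 (TLD NS cached -> skip root; new domain -> still ask TLD and auth): local + TLD + auth = 8 + 40 + 15 = 63 ms each
Remaining 3 lookups: 3 * 63 = 189 ms
Total = 93 + 189 = 282 ms

282
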